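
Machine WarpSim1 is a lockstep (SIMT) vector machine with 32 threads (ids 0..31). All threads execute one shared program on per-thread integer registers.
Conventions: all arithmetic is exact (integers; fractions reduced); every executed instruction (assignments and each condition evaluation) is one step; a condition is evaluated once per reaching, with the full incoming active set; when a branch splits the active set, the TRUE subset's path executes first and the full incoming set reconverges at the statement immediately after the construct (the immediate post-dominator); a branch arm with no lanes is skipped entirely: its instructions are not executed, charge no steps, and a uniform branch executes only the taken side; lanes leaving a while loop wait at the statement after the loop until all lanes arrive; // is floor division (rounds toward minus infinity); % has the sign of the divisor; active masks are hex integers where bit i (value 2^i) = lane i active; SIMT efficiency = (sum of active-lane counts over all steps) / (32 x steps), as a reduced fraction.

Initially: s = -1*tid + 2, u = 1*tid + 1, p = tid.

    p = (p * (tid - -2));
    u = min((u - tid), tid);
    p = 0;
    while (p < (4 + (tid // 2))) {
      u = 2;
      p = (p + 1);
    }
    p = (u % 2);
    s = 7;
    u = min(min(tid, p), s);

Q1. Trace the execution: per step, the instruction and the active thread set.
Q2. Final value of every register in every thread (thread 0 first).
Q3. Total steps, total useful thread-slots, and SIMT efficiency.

step 0: p <- (p * (tid - -2))        0xffffffff
step 1: u <- min((u - tid), tid)     0xffffffff
step 2: p <- 0                       0xffffffff
step 3: eval (p < (4 + (tid // 2)))  0xffffffff
step 4: u <- 2                       0xffffffff
step 5: p <- (p + 1)                 0xffffffff
step 6: eval (p < (4 + (tid // 2)))  0xffffffff
step 7: u <- 2                       0xffffffff
step 8: p <- (p + 1)                 0xffffffff
step 9: eval (p < (4 + (tid // 2)))  0xffffffff
step 10: u <- 2                       0xffffffff
step 11: p <- (p + 1)                 0xffffffff
step 12: eval (p < (4 + (tid // 2)))  0xffffffff
step 13: u <- 2                       0xffffffff
step 14: p <- (p + 1)                 0xffffffff
step 15: eval (p < (4 + (tid // 2)))  0xffffffff
step 16: u <- 2                       0xfffffffc
step 17: p <- (p + 1)                 0xfffffffc
step 18: eval (p < (4 + (tid // 2)))  0xfffffffc
step 19: u <- 2                       0xfffffff0
step 20: p <- (p + 1)                 0xfffffff0
step 21: eval (p < (4 + (tid // 2)))  0xfffffff0
step 22: u <- 2                       0xffffffc0
step 23: p <- (p + 1)                 0xffffffc0
step 24: eval (p < (4 + (tid // 2)))  0xffffffc0
step 25: u <- 2                       0xffffff00
step 26: p <- (p + 1)                 0xffffff00
step 27: eval (p < (4 + (tid // 2)))  0xffffff00
step 28: u <- 2                       0xfffffc00
step 29: p <- (p + 1)                 0xfffffc00
step 30: eval (p < (4 + (tid // 2)))  0xfffffc00
step 31: u <- 2                       0xfffff000
step 32: p <- (p + 1)                 0xfffff000
step 33: eval (p < (4 + (tid // 2)))  0xfffff000
step 34: u <- 2                       0xffffc000
step 35: p <- (p + 1)                 0xffffc000
step 36: eval (p < (4 + (tid // 2)))  0xffffc000
step 37: u <- 2                       0xffff0000
step 38: p <- (p + 1)                 0xffff0000
step 39: eval (p < (4 + (tid // 2)))  0xffff0000
step 40: u <- 2                       0xfffc0000
step 41: p <- (p + 1)                 0xfffc0000
step 42: eval (p < (4 + (tid // 2)))  0xfffc0000
step 43: u <- 2                       0xfff00000
step 44: p <- (p + 1)                 0xfff00000
step 45: eval (p < (4 + (tid // 2)))  0xfff00000
step 46: u <- 2                       0xffc00000
step 47: p <- (p + 1)                 0xffc00000
step 48: eval (p < (4 + (tid // 2)))  0xffc00000
step 49: u <- 2                       0xff000000
step 50: p <- (p + 1)                 0xff000000
step 51: eval (p < (4 + (tid // 2)))  0xff000000
step 52: u <- 2                       0xfc000000
step 53: p <- (p + 1)                 0xfc000000
step 54: eval (p < (4 + (tid // 2)))  0xfc000000
step 55: u <- 2                       0xf0000000
step 56: p <- (p + 1)                 0xf0000000
step 57: eval (p < (4 + (tid // 2)))  0xf0000000
step 58: u <- 2                       0xc0000000
step 59: p <- (p + 1)                 0xc0000000
step 60: eval (p < (4 + (tid // 2)))  0xc0000000
step 61: p <- (u % 2)                 0xffffffff
step 62: s <- 7                       0xffffffff
step 63: u <- min(min(tid, p), s)     0xffffffff

Answer: 64 steps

s: 7,7,7,7,7,7,7,7,7,7,7,7,7,7,7,7,7,7,7,7,7,7,7,7,7,7,7,7,7,7,7,7
u: 0,0,0,0,0,0,0,0,0,0,0,0,0,0,0,0,0,0,0,0,0,0,0,0,0,0,0,0,0,0,0,0
p: 0,0,0,0,0,0,0,0,0,0,0,0,0,0,0,0,0,0,0,0,0,0,0,0,0,0,0,0,0,0,0,0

steps = 64; useful = 1328; efficiency = 1328/2048 = 83/128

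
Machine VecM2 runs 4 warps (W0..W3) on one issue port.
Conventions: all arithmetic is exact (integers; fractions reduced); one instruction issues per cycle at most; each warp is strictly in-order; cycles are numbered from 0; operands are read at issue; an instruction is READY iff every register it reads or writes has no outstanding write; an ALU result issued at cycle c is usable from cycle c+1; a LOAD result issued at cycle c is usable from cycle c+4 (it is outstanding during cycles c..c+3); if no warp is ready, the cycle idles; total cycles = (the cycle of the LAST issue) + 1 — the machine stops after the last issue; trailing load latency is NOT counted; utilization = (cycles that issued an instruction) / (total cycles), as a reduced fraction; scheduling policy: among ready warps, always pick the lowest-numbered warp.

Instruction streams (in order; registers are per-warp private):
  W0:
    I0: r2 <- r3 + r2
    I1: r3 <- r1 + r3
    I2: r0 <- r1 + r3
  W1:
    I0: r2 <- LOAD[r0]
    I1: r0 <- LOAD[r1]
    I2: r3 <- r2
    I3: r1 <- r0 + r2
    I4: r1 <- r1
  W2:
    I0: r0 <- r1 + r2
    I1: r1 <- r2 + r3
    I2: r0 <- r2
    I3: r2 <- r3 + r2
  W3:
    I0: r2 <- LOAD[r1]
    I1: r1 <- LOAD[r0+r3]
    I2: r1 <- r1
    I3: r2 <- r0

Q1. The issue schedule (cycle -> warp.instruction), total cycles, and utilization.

cycle 0: W0.I0
cycle 1: W0.I1
cycle 2: W0.I2
cycle 3: W1.I0
cycle 4: W1.I1
cycle 5: W2.I0
cycle 6: W2.I1
cycle 7: W1.I2
cycle 8: W1.I3
cycle 9: W1.I4
cycle 10: W2.I2
cycle 11: W2.I3
cycle 12: W3.I0
cycle 13: W3.I1
cycle 14: idle
cycle 15: idle
cycle 16: idle
cycle 17: W3.I2
cycle 18: W3.I3

Answer: 19 cycles, utilization 16/19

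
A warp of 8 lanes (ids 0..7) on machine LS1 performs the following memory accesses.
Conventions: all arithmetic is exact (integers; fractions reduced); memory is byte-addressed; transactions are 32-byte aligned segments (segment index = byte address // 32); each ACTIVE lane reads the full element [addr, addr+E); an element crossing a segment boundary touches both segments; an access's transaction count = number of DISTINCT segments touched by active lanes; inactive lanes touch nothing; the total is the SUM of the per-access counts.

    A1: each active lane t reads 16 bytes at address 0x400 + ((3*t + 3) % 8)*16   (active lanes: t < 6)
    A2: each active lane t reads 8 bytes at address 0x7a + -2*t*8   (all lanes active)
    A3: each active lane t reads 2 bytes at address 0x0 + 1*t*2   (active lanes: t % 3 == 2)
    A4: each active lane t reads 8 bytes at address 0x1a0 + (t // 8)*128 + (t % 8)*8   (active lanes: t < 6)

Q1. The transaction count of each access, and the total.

A1: 4 transactions
A2: 5 transactions
A3: 1 transaction
A4: 2 transactions

Answer: 4,5,1,2; total 12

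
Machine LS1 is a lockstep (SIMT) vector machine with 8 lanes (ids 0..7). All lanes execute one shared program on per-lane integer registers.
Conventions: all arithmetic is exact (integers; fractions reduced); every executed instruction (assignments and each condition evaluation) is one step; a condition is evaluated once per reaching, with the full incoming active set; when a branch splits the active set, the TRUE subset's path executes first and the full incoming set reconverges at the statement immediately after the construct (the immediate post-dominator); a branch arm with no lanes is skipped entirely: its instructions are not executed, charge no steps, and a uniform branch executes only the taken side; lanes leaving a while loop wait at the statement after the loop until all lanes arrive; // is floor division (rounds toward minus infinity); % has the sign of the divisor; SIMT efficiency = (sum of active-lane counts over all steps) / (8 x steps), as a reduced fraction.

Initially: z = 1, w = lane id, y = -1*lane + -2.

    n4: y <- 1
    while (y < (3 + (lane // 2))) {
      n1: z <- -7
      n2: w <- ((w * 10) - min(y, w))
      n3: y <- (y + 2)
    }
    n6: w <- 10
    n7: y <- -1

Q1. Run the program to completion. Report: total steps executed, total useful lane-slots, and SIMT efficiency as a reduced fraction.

Answer: 16 steps, 96 useful, 3/4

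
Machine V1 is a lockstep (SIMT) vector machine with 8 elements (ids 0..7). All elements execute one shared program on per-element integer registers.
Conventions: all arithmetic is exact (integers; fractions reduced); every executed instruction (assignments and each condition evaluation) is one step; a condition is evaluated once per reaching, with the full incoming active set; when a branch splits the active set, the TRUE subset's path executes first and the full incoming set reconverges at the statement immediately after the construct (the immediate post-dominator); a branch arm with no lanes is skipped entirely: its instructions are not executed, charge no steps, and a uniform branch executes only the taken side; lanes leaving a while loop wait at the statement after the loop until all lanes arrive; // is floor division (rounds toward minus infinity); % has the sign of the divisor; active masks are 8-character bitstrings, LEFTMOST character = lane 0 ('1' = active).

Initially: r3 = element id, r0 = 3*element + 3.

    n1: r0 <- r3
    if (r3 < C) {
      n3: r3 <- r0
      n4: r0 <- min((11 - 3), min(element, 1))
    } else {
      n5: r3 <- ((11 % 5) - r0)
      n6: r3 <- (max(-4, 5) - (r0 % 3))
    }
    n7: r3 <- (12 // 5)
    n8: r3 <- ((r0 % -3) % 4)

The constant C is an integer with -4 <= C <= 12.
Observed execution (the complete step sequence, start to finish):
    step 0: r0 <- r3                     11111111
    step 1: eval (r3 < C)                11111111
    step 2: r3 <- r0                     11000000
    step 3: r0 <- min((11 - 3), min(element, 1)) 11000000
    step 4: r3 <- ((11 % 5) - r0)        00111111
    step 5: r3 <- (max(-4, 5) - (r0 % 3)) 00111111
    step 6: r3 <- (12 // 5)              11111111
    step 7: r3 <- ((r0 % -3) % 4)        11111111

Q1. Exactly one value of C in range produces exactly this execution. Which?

Answer: C = 2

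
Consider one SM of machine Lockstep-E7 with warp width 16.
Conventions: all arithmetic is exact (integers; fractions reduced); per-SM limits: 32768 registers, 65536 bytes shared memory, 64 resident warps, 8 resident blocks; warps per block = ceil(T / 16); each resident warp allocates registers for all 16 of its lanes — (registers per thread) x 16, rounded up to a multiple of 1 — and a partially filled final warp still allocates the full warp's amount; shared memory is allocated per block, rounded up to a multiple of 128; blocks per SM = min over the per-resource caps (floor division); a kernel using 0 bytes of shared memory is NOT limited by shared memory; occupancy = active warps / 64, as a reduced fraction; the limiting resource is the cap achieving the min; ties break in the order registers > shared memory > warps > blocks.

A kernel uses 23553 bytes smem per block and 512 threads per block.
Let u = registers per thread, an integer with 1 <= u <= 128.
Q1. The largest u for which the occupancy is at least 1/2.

Answer: u = 64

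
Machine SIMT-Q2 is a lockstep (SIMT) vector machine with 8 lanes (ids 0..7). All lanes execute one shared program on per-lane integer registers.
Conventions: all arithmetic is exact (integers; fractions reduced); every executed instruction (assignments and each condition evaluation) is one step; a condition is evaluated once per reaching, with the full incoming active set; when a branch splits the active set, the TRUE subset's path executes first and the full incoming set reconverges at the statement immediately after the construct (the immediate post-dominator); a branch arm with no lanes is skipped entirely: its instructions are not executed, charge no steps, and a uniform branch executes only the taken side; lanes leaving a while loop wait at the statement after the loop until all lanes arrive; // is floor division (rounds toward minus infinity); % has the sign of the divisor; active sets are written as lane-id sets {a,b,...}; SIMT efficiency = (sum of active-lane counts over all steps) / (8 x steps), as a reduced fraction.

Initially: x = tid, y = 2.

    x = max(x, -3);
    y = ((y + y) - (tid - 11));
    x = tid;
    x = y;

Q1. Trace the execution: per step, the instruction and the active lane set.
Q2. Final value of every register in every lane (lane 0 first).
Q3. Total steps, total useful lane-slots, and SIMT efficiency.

step 0: x <- max(x, -3)              {0,1,2,3,4,5,6,7}
step 1: y <- ((y + y) - (tid - 11))  {0,1,2,3,4,5,6,7}
step 2: x <- tid                     {0,1,2,3,4,5,6,7}
step 3: x <- y                       {0,1,2,3,4,5,6,7}

Answer: 4 steps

x: 15,14,13,12,11,10,9,8
y: 15,14,13,12,11,10,9,8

steps = 4; useful = 32; efficiency = 32/32 = 1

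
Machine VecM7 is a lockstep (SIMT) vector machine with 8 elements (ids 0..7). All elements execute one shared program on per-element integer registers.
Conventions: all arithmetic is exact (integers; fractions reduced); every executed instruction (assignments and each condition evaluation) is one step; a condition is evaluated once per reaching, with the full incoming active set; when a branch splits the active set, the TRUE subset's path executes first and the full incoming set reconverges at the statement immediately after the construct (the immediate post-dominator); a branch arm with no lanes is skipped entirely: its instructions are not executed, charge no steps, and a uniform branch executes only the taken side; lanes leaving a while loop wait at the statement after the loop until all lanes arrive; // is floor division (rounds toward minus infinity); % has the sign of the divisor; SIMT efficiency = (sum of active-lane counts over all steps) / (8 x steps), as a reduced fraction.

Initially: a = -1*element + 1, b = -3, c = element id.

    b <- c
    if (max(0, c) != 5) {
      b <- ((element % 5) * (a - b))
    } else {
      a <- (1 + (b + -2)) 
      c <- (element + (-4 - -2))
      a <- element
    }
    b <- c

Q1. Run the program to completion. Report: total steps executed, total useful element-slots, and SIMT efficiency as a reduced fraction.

Answer: 7 steps, 34 useful, 17/28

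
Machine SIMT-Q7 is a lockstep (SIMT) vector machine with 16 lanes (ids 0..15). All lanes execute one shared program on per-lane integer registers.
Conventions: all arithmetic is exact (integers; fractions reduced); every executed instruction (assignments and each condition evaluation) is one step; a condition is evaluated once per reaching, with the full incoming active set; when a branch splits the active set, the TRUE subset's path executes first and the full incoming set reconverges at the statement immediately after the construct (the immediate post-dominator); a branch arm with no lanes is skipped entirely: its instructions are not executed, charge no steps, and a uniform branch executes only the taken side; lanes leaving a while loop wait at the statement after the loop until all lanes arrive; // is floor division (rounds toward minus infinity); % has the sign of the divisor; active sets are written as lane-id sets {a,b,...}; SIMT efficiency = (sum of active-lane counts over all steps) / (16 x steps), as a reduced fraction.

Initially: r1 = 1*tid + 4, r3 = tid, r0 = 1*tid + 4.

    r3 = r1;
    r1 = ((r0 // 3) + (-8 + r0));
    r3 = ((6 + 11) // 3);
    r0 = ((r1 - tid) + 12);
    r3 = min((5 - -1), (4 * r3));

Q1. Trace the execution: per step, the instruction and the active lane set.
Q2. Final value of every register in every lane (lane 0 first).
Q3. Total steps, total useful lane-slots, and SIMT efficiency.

step 0: r3 <- r1                     {0,1,2,3,4,5,6,7,8,9,10,11,12,13,14,15}
step 1: r1 <- ((r0 // 3) + (-8 + r0)) {0,1,2,3,4,5,6,7,8,9,10,11,12,13,14,15}
step 2: r3 <- ((6 + 11) // 3)        {0,1,2,3,4,5,6,7,8,9,10,11,12,13,14,15}
step 3: r0 <- ((r1 - tid) + 12)      {0,1,2,3,4,5,6,7,8,9,10,11,12,13,14,15}
step 4: r3 <- min((5 - -1), (4 * r3)) {0,1,2,3,4,5,6,7,8,9,10,11,12,13,14,15}

Answer: 5 steps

r1: -3,-2,0,1,2,4,5,6,8,9,10,12,13,14,16,17
r3: 6,6,6,6,6,6,6,6,6,6,6,6,6,6,6,6
r0: 9,9,10,10,10,11,11,11,12,12,12,13,13,13,14,14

steps = 5; useful = 80; efficiency = 80/80 = 1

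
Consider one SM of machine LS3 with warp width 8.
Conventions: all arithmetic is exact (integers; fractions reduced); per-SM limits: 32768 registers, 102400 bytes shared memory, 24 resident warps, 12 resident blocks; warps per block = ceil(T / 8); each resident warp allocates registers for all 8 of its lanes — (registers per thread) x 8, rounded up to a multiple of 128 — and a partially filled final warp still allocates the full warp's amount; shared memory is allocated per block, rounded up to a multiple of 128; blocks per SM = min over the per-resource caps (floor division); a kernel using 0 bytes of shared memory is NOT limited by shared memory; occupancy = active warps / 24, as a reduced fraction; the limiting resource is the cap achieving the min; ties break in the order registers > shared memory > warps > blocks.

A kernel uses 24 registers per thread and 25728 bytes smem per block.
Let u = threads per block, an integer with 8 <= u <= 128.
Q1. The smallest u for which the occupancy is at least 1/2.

Answer: u = 25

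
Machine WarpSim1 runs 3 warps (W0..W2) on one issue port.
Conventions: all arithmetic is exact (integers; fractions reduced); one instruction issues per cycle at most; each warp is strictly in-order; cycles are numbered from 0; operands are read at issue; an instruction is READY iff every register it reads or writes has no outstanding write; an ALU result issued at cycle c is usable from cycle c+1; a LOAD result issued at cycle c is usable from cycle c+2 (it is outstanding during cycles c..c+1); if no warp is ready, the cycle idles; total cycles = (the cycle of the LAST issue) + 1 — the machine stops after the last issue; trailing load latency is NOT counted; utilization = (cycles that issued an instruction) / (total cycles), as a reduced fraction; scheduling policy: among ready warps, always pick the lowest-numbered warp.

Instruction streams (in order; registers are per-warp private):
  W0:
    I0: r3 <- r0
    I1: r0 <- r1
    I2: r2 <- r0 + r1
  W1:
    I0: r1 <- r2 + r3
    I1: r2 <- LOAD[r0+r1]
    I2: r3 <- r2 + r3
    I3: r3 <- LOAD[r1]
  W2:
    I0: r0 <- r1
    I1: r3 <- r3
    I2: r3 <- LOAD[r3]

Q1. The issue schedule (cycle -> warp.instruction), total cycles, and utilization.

cycle 0: W0.I0
cycle 1: W0.I1
cycle 2: W0.I2
cycle 3: W1.I0
cycle 4: W1.I1
cycle 5: W2.I0
cycle 6: W1.I2
cycle 7: W1.I3
cycle 8: W2.I1
cycle 9: W2.I2

Answer: 10 cycles, utilization 1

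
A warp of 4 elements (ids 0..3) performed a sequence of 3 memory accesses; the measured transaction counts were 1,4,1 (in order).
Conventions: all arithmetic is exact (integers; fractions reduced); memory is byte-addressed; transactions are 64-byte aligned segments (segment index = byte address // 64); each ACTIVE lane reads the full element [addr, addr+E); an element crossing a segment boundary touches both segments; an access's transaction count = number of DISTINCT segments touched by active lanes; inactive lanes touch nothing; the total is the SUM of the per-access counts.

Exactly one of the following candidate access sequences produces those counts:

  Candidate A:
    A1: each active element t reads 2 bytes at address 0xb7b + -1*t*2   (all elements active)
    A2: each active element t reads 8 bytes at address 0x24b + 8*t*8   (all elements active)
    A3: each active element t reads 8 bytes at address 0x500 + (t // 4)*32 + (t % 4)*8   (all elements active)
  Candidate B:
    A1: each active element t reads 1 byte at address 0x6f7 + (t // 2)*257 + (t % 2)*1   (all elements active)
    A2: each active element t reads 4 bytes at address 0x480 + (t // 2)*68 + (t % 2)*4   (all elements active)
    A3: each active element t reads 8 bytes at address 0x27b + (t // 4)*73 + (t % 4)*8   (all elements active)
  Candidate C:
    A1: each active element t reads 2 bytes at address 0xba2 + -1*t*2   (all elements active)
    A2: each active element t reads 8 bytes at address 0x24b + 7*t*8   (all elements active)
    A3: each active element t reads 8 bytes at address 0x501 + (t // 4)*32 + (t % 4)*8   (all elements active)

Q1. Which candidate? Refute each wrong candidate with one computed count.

B: A1 gives 2 transactions, not 1
C: A2 gives 3 transactions, not 4
A: all counts match (1,4,1)

Answer: A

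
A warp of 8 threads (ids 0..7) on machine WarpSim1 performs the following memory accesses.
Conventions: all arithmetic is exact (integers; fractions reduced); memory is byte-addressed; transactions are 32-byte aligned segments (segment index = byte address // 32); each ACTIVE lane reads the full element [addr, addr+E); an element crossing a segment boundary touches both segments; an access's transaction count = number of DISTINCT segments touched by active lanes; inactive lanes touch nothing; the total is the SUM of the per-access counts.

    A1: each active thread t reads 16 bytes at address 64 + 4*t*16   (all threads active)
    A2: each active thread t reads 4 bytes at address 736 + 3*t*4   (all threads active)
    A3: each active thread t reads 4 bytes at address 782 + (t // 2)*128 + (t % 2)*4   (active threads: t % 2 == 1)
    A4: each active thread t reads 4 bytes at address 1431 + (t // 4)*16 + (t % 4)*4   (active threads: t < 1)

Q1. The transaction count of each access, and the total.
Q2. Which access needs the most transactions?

A1: 8 transactions
A2: 3 transactions
A3: 4 transactions
A4: 1 transaction

Answer: 8,3,4,1; total 16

Answer: A1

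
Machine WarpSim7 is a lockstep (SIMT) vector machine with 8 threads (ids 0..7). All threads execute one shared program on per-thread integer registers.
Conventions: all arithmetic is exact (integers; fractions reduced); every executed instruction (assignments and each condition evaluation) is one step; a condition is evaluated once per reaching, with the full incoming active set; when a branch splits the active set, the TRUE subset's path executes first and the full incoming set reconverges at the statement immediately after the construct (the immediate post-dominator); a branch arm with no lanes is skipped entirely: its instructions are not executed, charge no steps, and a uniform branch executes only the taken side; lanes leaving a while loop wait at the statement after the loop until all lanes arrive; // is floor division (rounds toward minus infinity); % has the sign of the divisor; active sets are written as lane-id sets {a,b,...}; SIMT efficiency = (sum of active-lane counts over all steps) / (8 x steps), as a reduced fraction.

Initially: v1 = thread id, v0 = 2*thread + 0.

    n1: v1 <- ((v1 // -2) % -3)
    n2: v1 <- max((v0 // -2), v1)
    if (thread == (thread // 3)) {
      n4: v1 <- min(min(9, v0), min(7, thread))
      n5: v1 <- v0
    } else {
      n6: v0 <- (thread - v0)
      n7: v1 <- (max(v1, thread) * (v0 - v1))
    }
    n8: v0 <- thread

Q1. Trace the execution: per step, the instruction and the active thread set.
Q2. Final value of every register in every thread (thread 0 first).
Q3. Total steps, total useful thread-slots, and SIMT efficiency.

step 0: v1 <- ((v1 // -2) % -3)      {0,1,2,3,4,5,6,7}
step 1: v1 <- max((v0 // -2), v1)    {0,1,2,3,4,5,6,7}
step 2: eval (thread == (thread // 3)) {0,1,2,3,4,5,6,7}
step 3: v1 <- min(min(9, v0), min(7, thread)) {0}
step 4: v1 <- v0                     {0}
step 5: v0 <- (thread - v0)          {1,2,3,4,5,6,7}
step 6: v1 <- (max(v1, thread) * (v0 - v1)) {1,2,3,4,5,6,7}
step 7: v0 <- thread                 {0,1,2,3,4,5,6,7}

Answer: 8 steps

v1: 0,0,-2,-3,-8,-25,-36,-42
v0: 0,1,2,3,4,5,6,7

steps = 8; useful = 48; efficiency = 48/64 = 3/4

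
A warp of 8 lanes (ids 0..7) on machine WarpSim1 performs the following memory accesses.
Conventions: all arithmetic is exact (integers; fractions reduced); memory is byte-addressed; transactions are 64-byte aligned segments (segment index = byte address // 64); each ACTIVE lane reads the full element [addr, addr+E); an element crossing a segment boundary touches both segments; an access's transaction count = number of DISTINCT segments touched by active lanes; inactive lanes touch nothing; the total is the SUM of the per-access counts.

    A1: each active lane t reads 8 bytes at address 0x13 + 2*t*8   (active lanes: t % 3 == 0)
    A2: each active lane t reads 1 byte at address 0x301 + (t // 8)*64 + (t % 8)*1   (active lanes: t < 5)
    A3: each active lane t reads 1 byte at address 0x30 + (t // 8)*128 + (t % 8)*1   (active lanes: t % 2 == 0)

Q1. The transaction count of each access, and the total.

A1: 2 transactions
A2: 1 transaction
A3: 1 transaction

Answer: 2,1,1; total 4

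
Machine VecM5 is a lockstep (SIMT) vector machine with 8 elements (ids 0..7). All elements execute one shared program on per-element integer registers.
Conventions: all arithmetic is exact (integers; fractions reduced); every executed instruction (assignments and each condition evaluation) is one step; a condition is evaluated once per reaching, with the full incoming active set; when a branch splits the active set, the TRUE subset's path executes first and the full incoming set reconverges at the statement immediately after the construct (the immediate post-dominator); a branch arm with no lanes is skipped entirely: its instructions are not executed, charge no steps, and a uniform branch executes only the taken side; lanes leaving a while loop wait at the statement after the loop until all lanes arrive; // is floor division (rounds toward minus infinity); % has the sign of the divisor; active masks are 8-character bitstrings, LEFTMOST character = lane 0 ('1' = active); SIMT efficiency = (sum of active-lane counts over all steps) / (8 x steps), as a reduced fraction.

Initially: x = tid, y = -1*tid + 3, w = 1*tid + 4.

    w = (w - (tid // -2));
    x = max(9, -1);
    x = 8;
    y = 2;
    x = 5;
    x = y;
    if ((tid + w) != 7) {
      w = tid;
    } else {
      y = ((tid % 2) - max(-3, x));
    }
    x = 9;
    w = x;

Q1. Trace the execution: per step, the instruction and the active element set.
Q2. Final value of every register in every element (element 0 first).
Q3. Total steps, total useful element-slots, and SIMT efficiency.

step 0: w <- (w - (tid // -2))       11111111
step 1: x <- max(9, -1)              11111111
step 2: x <- 8                       11111111
step 3: y <- 2                       11111111
step 4: x <- 5                       11111111
step 5: x <- y                       11111111
step 6: eval ((tid + w) != 7)        11111111
step 7: w <- tid                     10111111
step 8: y <- ((tid % 2) - max(-3, x)) 01000000
step 9: x <- 9                       11111111
step 10: w <- x                       11111111

Answer: 11 steps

x: 9,9,9,9,9,9,9,9
y: 2,-1,2,2,2,2,2,2
w: 9,9,9,9,9,9,9,9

steps = 11; useful = 80; efficiency = 80/88 = 10/11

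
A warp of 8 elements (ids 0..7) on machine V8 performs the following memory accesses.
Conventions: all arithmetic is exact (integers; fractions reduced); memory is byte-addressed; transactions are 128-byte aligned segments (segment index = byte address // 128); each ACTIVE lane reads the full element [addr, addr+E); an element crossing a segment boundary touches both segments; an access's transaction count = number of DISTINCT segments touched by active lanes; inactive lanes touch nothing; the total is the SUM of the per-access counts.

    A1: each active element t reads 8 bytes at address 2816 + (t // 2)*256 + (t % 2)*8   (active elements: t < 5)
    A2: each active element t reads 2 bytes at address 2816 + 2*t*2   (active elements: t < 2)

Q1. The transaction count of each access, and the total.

A1: 3 transactions
A2: 1 transaction

Answer: 3,1; total 4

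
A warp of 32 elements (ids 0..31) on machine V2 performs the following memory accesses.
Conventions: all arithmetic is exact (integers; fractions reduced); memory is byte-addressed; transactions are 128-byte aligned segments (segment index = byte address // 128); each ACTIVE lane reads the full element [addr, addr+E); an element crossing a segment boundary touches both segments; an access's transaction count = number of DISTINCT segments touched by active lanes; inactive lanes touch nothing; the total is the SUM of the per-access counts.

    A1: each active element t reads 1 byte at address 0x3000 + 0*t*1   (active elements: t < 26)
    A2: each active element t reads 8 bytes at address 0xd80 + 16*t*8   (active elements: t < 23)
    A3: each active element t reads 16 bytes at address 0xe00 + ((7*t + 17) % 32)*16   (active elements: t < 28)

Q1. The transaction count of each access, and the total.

A1: 1 transaction
A2: 23 transactions
A3: 4 transactions

Answer: 1,23,4; total 28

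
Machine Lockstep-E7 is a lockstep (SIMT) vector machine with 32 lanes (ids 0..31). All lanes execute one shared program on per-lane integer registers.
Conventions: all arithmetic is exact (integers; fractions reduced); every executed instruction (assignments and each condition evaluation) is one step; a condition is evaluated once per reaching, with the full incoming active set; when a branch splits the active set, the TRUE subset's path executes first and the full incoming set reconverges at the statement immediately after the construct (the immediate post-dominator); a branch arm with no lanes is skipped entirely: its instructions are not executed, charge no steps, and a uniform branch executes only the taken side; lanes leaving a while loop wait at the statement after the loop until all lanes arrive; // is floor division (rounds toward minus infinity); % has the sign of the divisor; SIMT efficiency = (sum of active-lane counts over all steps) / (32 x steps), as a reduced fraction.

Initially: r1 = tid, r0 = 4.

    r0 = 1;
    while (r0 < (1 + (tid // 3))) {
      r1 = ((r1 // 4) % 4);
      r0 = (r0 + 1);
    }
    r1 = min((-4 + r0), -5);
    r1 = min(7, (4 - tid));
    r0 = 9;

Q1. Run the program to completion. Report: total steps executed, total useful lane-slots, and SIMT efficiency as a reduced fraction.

Answer: 35 steps, 625 useful, 125/224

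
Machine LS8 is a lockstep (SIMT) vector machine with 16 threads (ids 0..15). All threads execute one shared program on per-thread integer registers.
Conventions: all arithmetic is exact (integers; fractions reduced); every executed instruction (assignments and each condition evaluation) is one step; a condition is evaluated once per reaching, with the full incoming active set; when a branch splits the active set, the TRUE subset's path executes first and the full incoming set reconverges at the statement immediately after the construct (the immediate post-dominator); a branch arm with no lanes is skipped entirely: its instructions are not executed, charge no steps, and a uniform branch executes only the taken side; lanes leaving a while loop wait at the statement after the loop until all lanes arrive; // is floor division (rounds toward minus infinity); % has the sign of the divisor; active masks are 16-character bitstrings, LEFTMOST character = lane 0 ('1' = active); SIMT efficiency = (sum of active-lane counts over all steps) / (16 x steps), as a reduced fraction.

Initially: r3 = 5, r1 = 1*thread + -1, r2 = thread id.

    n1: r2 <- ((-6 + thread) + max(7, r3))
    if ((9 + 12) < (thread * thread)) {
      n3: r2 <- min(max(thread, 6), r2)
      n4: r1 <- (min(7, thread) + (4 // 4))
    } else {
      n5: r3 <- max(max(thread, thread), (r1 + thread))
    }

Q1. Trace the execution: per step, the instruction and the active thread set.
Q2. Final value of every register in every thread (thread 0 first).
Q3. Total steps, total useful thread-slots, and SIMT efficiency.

step 0: r2 <- ((-6 + thread) + max(7, r3)) 1111111111111111
step 1: eval ((9 + 12) < (thread * thread)) 1111111111111111
step 2: r2 <- min(max(thread, 6), r2) 0000011111111111
step 3: r1 <- (min(7, thread) + (4 // 4)) 0000011111111111
step 4: r3 <- max(max(thread, thread), (r1 + thread)) 1111100000000000

Answer: 5 steps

r3: 0,1,3,5,7,5,5,5,5,5,5,5,5,5,5,5
r1: -1,0,1,2,3,6,7,8,8,8,8,8,8,8,8,8
r2: 1,2,3,4,5,6,6,7,8,9,10,11,12,13,14,15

steps = 5; useful = 59; efficiency = 59/80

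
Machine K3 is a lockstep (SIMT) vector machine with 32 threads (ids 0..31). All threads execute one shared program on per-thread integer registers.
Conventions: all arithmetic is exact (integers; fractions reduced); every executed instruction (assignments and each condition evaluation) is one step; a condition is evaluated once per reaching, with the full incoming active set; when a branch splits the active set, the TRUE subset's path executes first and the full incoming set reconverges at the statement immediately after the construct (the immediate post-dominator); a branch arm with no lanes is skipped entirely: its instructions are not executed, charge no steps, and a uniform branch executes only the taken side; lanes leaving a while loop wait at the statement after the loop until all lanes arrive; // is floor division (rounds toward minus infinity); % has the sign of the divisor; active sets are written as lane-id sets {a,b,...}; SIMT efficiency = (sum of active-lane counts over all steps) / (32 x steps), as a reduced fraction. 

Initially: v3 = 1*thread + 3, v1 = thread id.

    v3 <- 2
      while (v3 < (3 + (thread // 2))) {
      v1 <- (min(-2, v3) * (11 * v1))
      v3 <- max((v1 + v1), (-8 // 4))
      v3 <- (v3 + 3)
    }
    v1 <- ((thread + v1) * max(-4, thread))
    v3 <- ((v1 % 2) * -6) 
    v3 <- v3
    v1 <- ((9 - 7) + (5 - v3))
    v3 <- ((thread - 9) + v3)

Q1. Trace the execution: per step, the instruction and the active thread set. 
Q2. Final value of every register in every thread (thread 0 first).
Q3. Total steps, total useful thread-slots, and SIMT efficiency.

step 0: v3 <- 2                      {0,1,2,3,4,5,6,7,8,9,10,11,12,13,14,15,16,17,18,19,20,21,22,23,24,25,26,27,28,29,30,31}
step 1: eval (v3 < (3 + (thread // 2))) {0,1,2,3,4,5,6,7,8,9,10,11,12,13,14,15,16,17,18,19,20,21,22,23,24,25,26,27,28,29,30,31}
step 2: v1 <- (min(-2, v3) * (11 * v1)) {0,1,2,3,4,5,6,7,8,9,10,11,12,13,14,15,16,17,18,19,20,21,22,23,24,25,26,27,28,29,30,31}
step 3: v3 <- max((v1 + v1), (-8 // 4)) {0,1,2,3,4,5,6,7,8,9,10,11,12,13,14,15,16,17,18,19,20,21,22,23,24,25,26,27,28,29,30,31}
step 4: v3 <- (v3 + 3)               {0,1,2,3,4,5,6,7,8,9,10,11,12,13,14,15,16,17,18,19,20,21,22,23,24,25,26,27,28,29,30,31}
step 5: eval (v3 < (3 + (thread // 2))) {0,1,2,3,4,5,6,7,8,9,10,11,12,13,14,15,16,17,18,19,20,21,22,23,24,25,26,27,28,29,30,31}
step 6: v1 <- (min(-2, v3) * (11 * v1)) {1,2,3,4,5,6,7,8,9,10,11,12,13,14,15,16,17,18,19,20,21,22,23,24,25,26,27,28,29,30,31}
step 7: v3 <- max((v1 + v1), (-8 // 4)) {1,2,3,4,5,6,7,8,9,10,11,12,13,14,15,16,17,18,19,20,21,22,23,24,25,26,27,28,29,30,31}
step 8: v3 <- (v3 + 3)               {1,2,3,4,5,6,7,8,9,10,11,12,13,14,15,16,17,18,19,20,21,22,23,24,25,26,27,28,29,30,31}
step 9: eval (v3 < (3 + (thread // 2))) {1,2,3,4,5,6,7,8,9,10,11,12,13,14,15,16,17,18,19,20,21,22,23,24,25,26,27,28,29,30,31}
step 10: v1 <- ((thread + v1) * max(-4, thread)) {0,1,2,3,4,5,6,7,8,9,10,11,12,13,14,15,16,17,18,19,20,21,22,23,24,25,26,27,28,29,30,31}
step 11: v3 <- ((v1 % 2) * -6)        {0,1,2,3,4,5,6,7,8,9,10,11,12,13,14,15,16,17,18,19,20,21,22,23,24,25,26,27,28,29,30,31}
step 12: v3 <- v3                     {0,1,2,3,4,5,6,7,8,9,10,11,12,13,14,15,16,17,18,19,20,21,22,23,24,25,26,27,28,29,30,31}
step 13: v1 <- ((9 - 7) + (5 - v3))   {0,1,2,3,4,5,6,7,8,9,10,11,12,13,14,15,16,17,18,19,20,21,22,23,24,25,26,27,28,29,30,31}
step 14: v3 <- ((thread - 9) + v3)    {0,1,2,3,4,5,6,7,8,9,10,11,12,13,14,15,16,17,18,19,20,21,22,23,24,25,26,27,28,29,30,31}

Answer: 15 steps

v3: -9,-14,-7,-12,-5,-10,-3,-8,-1,-6,1,-4,3,-2,5,0,7,2,9,4,11,6,13,8,15,10,17,12,19,14,21,16
v1: 7,13,7,13,7,13,7,13,7,13,7,13,7,13,7,13,7,13,7,13,7,13,7,13,7,13,7,13,7,13,7,13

steps = 15; useful = 476; efficiency = 476/480 = 119/120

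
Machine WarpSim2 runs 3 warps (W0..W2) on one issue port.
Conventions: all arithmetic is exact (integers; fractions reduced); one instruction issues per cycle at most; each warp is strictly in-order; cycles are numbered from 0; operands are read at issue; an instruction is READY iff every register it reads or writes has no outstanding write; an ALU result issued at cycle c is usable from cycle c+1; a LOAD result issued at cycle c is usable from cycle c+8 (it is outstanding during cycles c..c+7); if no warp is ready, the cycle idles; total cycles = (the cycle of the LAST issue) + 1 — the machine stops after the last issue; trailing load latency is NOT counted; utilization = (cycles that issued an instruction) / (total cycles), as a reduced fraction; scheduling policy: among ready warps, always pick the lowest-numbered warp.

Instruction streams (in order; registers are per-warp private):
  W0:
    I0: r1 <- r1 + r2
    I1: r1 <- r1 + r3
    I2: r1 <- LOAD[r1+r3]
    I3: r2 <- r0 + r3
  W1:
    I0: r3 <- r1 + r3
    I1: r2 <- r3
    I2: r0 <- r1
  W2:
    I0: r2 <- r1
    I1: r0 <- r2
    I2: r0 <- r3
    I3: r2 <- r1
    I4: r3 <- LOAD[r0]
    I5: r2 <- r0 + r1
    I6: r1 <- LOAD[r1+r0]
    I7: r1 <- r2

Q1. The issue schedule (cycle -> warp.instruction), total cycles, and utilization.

cycle 0: W0.I0
cycle 1: W0.I1
cycle 2: W0.I2
cycle 3: W0.I3
cycle 4: W1.I0
cycle 5: W1.I1
cycle 6: W1.I2
cycle 7: W2.I0
cycle 8: W2.I1
cycle 9: W2.I2
cycle 10: W2.I3
cycle 11: W2.I4
cycle 12: W2.I5
cycle 13: W2.I6
cycle 14: idle
cycle 15: idle
cycle 16: idle
cycle 17: idle
cycle 18: idle
cycle 19: idle
cycle 20: idle
cycle 21: W2.I7

Answer: 22 cycles, utilization 15/22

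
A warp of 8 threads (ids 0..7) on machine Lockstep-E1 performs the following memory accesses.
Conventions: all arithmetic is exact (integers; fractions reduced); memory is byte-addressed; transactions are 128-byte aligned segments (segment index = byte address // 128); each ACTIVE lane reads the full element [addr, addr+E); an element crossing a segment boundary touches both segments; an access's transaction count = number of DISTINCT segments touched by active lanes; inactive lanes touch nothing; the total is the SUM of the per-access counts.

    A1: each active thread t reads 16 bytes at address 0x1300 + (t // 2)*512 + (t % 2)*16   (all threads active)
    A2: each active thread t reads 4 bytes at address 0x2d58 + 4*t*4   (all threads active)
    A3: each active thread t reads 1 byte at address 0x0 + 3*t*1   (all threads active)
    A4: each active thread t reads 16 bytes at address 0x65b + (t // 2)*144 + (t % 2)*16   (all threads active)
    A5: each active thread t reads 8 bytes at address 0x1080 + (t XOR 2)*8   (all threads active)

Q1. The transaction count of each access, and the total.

A1: 4 transactions
A2: 2 transactions
A3: 1 transaction
A4: 5 transactions
A5: 1 transaction

Answer: 4,2,1,5,1; total 13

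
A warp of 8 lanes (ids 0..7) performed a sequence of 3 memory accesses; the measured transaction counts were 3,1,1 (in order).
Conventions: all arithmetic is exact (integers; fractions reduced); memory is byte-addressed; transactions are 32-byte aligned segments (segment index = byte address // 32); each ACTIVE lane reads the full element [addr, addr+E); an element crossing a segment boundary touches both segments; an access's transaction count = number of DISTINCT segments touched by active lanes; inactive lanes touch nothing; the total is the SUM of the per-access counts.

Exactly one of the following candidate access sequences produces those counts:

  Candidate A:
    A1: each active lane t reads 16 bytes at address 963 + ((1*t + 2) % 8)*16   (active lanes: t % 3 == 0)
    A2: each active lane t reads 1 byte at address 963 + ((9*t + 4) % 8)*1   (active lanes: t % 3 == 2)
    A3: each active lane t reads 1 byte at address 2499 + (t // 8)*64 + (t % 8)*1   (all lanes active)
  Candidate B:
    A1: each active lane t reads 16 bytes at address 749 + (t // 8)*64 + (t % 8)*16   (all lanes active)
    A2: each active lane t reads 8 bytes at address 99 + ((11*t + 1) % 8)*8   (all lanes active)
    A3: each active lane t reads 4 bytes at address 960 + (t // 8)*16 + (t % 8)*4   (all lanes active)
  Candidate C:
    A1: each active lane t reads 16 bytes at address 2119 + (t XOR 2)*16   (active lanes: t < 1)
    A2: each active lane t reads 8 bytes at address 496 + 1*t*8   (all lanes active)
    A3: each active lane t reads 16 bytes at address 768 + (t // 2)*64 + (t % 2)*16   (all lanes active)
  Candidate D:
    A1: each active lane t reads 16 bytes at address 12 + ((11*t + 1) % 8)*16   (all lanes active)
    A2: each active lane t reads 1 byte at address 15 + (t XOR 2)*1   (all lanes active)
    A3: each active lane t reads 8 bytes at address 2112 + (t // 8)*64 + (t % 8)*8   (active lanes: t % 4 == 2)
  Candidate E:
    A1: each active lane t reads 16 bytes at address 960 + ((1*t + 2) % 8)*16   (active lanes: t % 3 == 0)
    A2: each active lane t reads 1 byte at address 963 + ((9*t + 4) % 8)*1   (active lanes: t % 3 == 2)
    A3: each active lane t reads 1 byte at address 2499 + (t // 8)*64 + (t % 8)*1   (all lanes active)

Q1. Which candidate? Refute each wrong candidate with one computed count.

A: A1 gives 4 transactions, not 3
B: A1 gives 5 transactions, not 3
C: A1 gives 1 transaction, not 3
D: A1 gives 5 transactions, not 3
E: all counts match (3,1,1)

Answer: E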